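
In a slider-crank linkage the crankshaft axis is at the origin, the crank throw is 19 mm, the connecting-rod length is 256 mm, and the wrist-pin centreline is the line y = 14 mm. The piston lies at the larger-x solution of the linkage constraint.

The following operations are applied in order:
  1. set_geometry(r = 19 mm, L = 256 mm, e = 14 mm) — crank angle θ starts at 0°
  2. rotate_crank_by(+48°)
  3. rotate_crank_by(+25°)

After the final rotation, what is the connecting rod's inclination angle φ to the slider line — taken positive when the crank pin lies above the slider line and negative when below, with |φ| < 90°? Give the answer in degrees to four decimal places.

set_geometry: r = 19 mm, L = 256 mm, e = 14 mm; θ ← 0°
rotate_crank_by(+48°): θ ← 0° +48° = 48°
rotate_crank_by(+25°): θ ← 48° +25° = 73°
crank pin P = (r cos θ, r sin θ) = (5.555062, 18.169790)
h = r sin θ − e = 18.169790 − 14 = 4.169790
sin φ = h / L = 4.169790 / 256 = 0.01628824
φ = arcsin(0.01628824) = 0.933289°

0.9333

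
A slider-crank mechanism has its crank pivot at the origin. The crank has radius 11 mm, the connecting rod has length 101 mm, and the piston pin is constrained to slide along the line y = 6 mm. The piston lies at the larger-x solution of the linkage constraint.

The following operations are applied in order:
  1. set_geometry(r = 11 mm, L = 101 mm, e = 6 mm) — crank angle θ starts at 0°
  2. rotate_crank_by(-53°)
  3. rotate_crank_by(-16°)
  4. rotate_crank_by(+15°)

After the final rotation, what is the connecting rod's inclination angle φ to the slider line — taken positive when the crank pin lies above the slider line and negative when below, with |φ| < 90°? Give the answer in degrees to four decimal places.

set_geometry: r = 11 mm, L = 101 mm, e = 6 mm; θ ← 0°
rotate_crank_by(-53°): θ ← 0° -53° = -53°
rotate_crank_by(-16°): θ ← -53° -16° = -69°
rotate_crank_by(+15°): θ ← -69° +15° = -54°
crank pin P = (r cos θ, r sin θ) = (6.465638, -8.899187)
h = r sin θ − e = -8.899187 − 6 = -14.899187
sin φ = h / L = -14.899187 / 101 = -0.14751670
φ = arcsin(-0.14751670) = -8.483043°

-8.4830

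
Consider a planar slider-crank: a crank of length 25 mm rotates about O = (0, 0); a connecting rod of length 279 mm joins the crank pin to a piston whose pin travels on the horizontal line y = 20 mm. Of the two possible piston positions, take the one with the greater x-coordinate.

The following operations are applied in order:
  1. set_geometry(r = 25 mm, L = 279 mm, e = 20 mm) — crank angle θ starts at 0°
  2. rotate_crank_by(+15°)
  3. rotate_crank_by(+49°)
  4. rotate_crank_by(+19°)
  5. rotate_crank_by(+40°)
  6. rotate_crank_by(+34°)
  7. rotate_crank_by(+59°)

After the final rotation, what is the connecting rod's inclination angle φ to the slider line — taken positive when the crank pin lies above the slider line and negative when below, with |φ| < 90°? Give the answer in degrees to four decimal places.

-7.1434

set_geometry: r = 25 mm, L = 279 mm, e = 20 mm; θ ← 0°
rotate_crank_by(+15°): θ ← 0° +15° = 15°
rotate_crank_by(+49°): θ ← 15° +49° = 64°
rotate_crank_by(+19°): θ ← 64° +19° = 83°
rotate_crank_by(+40°): θ ← 83° +40° = 123°
rotate_crank_by(+34°): θ ← 123° +34° = 157°
rotate_crank_by(+59°): θ ← 157° +59° = 216°
crank pin P = (r cos θ, r sin θ) = (-20.225425, -14.694631)
h = r sin θ − e = -14.694631 − 20 = -34.694631
sin φ = h / L = -34.694631 / 279 = -0.12435352
φ = arcsin(-0.12435352) = -7.143424°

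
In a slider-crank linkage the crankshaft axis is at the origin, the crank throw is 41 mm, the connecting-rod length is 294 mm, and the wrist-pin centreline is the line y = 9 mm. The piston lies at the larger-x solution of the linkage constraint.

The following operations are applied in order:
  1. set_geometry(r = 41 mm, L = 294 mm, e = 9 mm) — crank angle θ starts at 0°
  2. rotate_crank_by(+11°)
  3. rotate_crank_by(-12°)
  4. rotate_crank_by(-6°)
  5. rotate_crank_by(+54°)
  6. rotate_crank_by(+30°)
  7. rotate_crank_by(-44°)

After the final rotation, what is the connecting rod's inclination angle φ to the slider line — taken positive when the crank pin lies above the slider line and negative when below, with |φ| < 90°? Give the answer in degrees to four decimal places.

set_geometry: r = 41 mm, L = 294 mm, e = 9 mm; θ ← 0°
rotate_crank_by(+11°): θ ← 0° +11° = 11°
rotate_crank_by(-12°): θ ← 11° -12° = -1°
rotate_crank_by(-6°): θ ← -1° -6° = -7°
rotate_crank_by(+54°): θ ← -7° +54° = 47°
rotate_crank_by(+30°): θ ← 47° +30° = 77°
rotate_crank_by(-44°): θ ← 77° -44° = 33°
crank pin P = (r cos θ, r sin θ) = (34.385493, 22.330200)
h = r sin θ − e = 22.330200 − 9 = 13.330200
sin φ = h / L = 13.330200 / 294 = 0.04534082
φ = arcsin(0.04534082) = 2.598728°

2.5987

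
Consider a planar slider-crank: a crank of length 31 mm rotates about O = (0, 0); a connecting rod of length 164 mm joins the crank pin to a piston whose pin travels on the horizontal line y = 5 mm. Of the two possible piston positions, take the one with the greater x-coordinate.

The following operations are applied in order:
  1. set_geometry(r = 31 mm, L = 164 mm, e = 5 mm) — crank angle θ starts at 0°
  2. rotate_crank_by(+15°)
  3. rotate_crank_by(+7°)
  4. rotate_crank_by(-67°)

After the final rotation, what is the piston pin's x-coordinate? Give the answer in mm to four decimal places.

183.6958

set_geometry: r = 31 mm, L = 164 mm, e = 5 mm; θ ← 0°
rotate_crank_by(+15°): θ ← 0° +15° = 15°
rotate_crank_by(+7°): θ ← 15° +7° = 22°
rotate_crank_by(-67°): θ ← 22° -67° = -45°
crank pin P = (r cos θ, r sin θ) = (21.920310, -21.920310)
h = r sin θ − e = -21.920310 − 5 = -26.920310
x = r cos θ + √(L² − h²) = 21.920310 + √(26896.0 − 724.7031) = 21.920310 + 161.775452 = 183.695762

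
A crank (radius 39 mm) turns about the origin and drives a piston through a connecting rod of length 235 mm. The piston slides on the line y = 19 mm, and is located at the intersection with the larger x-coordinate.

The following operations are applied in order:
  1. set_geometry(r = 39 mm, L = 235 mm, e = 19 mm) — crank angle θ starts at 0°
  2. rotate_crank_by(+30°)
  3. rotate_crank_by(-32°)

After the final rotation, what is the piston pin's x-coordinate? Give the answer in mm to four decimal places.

273.0925

set_geometry: r = 39 mm, L = 235 mm, e = 19 mm; θ ← 0°
rotate_crank_by(+30°): θ ← 0° +30° = 30°
rotate_crank_by(-32°): θ ← 30° -32° = -2°
crank pin P = (r cos θ, r sin θ) = (38.976242, -1.361080)
h = r sin θ − e = -1.361080 − 19 = -20.361080
x = r cos θ + √(L² − h²) = 38.976242 + √(55225.0 − 414.5736) = 38.976242 + 234.116267 = 273.092509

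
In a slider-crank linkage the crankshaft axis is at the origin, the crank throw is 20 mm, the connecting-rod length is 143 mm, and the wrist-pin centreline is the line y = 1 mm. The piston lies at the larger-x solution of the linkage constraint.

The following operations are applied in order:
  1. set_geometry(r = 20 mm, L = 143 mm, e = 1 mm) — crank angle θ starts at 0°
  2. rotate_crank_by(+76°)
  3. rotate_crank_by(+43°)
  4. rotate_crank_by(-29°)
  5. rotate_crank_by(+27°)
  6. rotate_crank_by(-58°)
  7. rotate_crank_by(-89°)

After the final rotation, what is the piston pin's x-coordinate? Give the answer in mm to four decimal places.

set_geometry: r = 20 mm, L = 143 mm, e = 1 mm; θ ← 0°
rotate_crank_by(+76°): θ ← 0° +76° = 76°
rotate_crank_by(+43°): θ ← 76° +43° = 119°
rotate_crank_by(-29°): θ ← 119° -29° = 90°
rotate_crank_by(+27°): θ ← 90° +27° = 117°
rotate_crank_by(-58°): θ ← 117° -58° = 59°
rotate_crank_by(-89°): θ ← 59° -89° = -30°
crank pin P = (r cos θ, r sin θ) = (17.320508, -10.000000)
h = r sin θ − e = -10.000000 − 1 = -11.000000
x = r cos θ + √(L² − h²) = 17.320508 + √(20449.0 − 121.0000) = 17.320508 + 142.576295 = 159.896803

159.8968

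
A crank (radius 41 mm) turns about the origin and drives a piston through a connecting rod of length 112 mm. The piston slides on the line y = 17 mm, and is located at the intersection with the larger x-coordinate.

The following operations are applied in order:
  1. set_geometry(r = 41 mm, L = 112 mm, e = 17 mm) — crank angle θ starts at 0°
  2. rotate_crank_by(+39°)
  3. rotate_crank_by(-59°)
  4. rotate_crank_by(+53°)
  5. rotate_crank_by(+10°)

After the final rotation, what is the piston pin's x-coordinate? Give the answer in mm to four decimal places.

set_geometry: r = 41 mm, L = 112 mm, e = 17 mm; θ ← 0°
rotate_crank_by(+39°): θ ← 0° +39° = 39°
rotate_crank_by(-59°): θ ← 39° -59° = -20°
rotate_crank_by(+53°): θ ← -20° +53° = 33°
rotate_crank_by(+10°): θ ← 33° +10° = 43°
crank pin P = (r cos θ, r sin θ) = (29.985502, 27.961933)
h = r sin θ − e = 27.961933 − 17 = 10.961933
x = r cos θ + √(L² − h²) = 29.985502 + √(12544.0 − 120.1640) = 29.985502 + 111.462263 = 141.447765

141.4478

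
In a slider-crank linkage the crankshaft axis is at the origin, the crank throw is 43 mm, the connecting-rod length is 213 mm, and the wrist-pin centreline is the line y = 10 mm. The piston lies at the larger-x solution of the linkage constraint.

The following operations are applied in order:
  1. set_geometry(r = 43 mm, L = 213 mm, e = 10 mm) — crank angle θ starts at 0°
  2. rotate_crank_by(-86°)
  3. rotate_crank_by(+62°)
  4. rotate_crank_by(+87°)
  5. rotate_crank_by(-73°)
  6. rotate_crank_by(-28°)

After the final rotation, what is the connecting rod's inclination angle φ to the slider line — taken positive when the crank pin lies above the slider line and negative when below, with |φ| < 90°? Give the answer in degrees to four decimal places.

set_geometry: r = 43 mm, L = 213 mm, e = 10 mm; θ ← 0°
rotate_crank_by(-86°): θ ← 0° -86° = -86°
rotate_crank_by(+62°): θ ← -86° +62° = -24°
rotate_crank_by(+87°): θ ← -24° +87° = 63°
rotate_crank_by(-73°): θ ← 63° -73° = -10°
rotate_crank_by(-28°): θ ← -10° -28° = -38°
crank pin P = (r cos θ, r sin θ) = (33.884462, -26.473443)
h = r sin θ − e = -26.473443 − 10 = -36.473443
sin φ = h / L = -36.473443 / 213 = -0.17123682
φ = arcsin(-0.17123682) = -9.859738°

-9.8597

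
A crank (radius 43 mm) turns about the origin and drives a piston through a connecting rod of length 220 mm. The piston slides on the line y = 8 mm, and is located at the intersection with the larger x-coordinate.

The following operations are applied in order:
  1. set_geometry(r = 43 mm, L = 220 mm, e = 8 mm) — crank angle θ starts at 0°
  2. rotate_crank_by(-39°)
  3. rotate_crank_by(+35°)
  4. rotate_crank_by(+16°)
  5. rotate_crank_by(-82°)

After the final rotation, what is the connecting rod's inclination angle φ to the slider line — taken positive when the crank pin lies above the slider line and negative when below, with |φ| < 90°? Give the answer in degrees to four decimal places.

set_geometry: r = 43 mm, L = 220 mm, e = 8 mm; θ ← 0°
rotate_crank_by(-39°): θ ← 0° -39° = -39°
rotate_crank_by(+35°): θ ← -39° +35° = -4°
rotate_crank_by(+16°): θ ← -4° +16° = 12°
rotate_crank_by(-82°): θ ← 12° -82° = -70°
crank pin P = (r cos θ, r sin θ) = (14.706866, -40.406783)
h = r sin θ − e = -40.406783 − 8 = -48.406783
sin φ = h / L = -48.406783 / 220 = -0.22003083
φ = arcsin(-0.22003083) = -12.710844°

-12.7108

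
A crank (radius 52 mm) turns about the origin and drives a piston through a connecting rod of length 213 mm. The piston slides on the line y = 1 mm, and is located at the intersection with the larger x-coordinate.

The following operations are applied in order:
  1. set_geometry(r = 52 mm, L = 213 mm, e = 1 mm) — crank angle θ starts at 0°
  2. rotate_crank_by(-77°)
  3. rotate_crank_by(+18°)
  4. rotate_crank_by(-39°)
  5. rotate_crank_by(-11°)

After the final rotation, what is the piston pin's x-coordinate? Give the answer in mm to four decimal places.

190.0784

set_geometry: r = 52 mm, L = 213 mm, e = 1 mm; θ ← 0°
rotate_crank_by(-77°): θ ← 0° -77° = -77°
rotate_crank_by(+18°): θ ← -77° +18° = -59°
rotate_crank_by(-39°): θ ← -59° -39° = -98°
rotate_crank_by(-11°): θ ← -98° -11° = -109°
crank pin P = (r cos θ, r sin θ) = (-16.929544, -49.166966)
h = r sin θ − e = -49.166966 − 1 = -50.166966
x = r cos θ + √(L² − h²) = -16.929544 + √(45369.0 − 2516.7245) = -16.929544 + 207.007912 = 190.078368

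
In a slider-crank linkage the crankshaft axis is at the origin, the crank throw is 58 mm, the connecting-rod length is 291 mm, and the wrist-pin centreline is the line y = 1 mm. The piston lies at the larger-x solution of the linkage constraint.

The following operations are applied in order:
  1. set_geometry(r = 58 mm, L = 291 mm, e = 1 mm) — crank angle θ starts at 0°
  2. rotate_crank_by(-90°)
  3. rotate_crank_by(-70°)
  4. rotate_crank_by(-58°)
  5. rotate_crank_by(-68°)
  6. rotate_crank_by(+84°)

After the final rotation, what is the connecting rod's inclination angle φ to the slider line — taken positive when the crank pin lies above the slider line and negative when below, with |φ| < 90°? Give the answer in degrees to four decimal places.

4.0845

set_geometry: r = 58 mm, L = 291 mm, e = 1 mm; θ ← 0°
rotate_crank_by(-90°): θ ← 0° -90° = -90°
rotate_crank_by(-70°): θ ← -90° -70° = -160°
rotate_crank_by(-58°): θ ← -160° -58° = -218°
rotate_crank_by(-68°): θ ← -218° -68° = -286°
rotate_crank_by(+84°): θ ← -286° +84° = -202°
crank pin P = (r cos θ, r sin θ) = (-53.776664, 21.727182)
h = r sin θ − e = 21.727182 − 1 = 20.727182
sin φ = h / L = 20.727182 / 291 = 0.07122743
φ = arcsin(0.07122743) = 4.084490°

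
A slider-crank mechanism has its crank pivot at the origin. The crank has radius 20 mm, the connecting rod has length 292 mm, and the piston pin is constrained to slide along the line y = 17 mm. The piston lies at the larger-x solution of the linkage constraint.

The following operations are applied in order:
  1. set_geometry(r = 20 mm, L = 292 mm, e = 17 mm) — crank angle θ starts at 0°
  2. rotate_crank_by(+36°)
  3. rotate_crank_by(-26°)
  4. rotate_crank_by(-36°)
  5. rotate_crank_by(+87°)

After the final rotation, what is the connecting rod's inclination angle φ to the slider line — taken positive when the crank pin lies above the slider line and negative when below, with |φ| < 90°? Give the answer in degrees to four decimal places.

set_geometry: r = 20 mm, L = 292 mm, e = 17 mm; θ ← 0°
rotate_crank_by(+36°): θ ← 0° +36° = 36°
rotate_crank_by(-26°): θ ← 36° -26° = 10°
rotate_crank_by(-36°): θ ← 10° -36° = -26°
rotate_crank_by(+87°): θ ← -26° +87° = 61°
crank pin P = (r cos θ, r sin θ) = (9.696192, 17.492394)
h = r sin θ − e = 17.492394 − 17 = 0.492394
sin φ = h / L = 0.492394 / 292 = 0.00168628
φ = arcsin(0.00168628) = 0.096617°

0.0966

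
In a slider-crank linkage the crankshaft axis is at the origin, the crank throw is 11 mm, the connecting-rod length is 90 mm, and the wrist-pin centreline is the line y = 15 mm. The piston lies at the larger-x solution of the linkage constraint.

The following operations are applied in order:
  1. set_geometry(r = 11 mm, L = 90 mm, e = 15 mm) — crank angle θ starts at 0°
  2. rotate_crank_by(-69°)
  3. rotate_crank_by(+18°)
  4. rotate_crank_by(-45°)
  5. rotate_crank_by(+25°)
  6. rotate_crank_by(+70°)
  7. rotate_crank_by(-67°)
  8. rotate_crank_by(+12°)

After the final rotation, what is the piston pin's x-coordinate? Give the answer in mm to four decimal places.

92.8590

set_geometry: r = 11 mm, L = 90 mm, e = 15 mm; θ ← 0°
rotate_crank_by(-69°): θ ← 0° -69° = -69°
rotate_crank_by(+18°): θ ← -69° +18° = -51°
rotate_crank_by(-45°): θ ← -51° -45° = -96°
rotate_crank_by(+25°): θ ← -96° +25° = -71°
rotate_crank_by(+70°): θ ← -71° +70° = -1°
rotate_crank_by(-67°): θ ← -1° -67° = -68°
rotate_crank_by(+12°): θ ← -68° +12° = -56°
crank pin P = (r cos θ, r sin θ) = (6.151122, -9.119413)
h = r sin θ − e = -9.119413 − 15 = -24.119413
x = r cos θ + √(L² − h²) = 6.151122 + √(8100.0 − 581.7461) = 6.151122 + 86.707865 = 92.858987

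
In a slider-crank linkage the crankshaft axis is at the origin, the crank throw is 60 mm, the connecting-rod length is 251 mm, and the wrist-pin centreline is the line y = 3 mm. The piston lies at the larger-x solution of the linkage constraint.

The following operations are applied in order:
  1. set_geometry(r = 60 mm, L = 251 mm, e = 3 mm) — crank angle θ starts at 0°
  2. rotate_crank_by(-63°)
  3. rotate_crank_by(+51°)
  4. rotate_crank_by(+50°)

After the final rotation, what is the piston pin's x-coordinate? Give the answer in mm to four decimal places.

295.9754

set_geometry: r = 60 mm, L = 251 mm, e = 3 mm; θ ← 0°
rotate_crank_by(-63°): θ ← 0° -63° = -63°
rotate_crank_by(+51°): θ ← -63° +51° = -12°
rotate_crank_by(+50°): θ ← -12° +50° = 38°
crank pin P = (r cos θ, r sin θ) = (47.280645, 36.939689)
h = r sin θ − e = 36.939689 − 3 = 33.939689
x = r cos θ + √(L² − h²) = 47.280645 + √(63001.0 − 1151.9025) = 47.280645 + 248.694788 = 295.975433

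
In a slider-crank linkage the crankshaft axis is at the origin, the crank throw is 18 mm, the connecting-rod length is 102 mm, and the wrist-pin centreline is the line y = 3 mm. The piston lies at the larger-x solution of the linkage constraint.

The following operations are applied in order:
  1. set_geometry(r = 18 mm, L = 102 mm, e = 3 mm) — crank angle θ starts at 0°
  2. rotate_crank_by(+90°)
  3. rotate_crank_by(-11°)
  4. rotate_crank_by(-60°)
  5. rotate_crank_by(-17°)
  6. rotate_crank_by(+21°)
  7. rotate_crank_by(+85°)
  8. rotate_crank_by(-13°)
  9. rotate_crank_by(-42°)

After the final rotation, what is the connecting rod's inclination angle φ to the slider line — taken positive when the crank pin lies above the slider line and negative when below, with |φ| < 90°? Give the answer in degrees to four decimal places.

set_geometry: r = 18 mm, L = 102 mm, e = 3 mm; θ ← 0°
rotate_crank_by(+90°): θ ← 0° +90° = 90°
rotate_crank_by(-11°): θ ← 90° -11° = 79°
rotate_crank_by(-60°): θ ← 79° -60° = 19°
rotate_crank_by(-17°): θ ← 19° -17° = 2°
rotate_crank_by(+21°): θ ← 2° +21° = 23°
rotate_crank_by(+85°): θ ← 23° +85° = 108°
rotate_crank_by(-13°): θ ← 108° -13° = 95°
rotate_crank_by(-42°): θ ← 95° -42° = 53°
crank pin P = (r cos θ, r sin θ) = (10.832670, 14.375439)
h = r sin θ − e = 14.375439 − 3 = 11.375439
sin φ = h / L = 11.375439 / 102 = 0.11152391
φ = arcsin(0.11152391) = 6.403170°

6.4032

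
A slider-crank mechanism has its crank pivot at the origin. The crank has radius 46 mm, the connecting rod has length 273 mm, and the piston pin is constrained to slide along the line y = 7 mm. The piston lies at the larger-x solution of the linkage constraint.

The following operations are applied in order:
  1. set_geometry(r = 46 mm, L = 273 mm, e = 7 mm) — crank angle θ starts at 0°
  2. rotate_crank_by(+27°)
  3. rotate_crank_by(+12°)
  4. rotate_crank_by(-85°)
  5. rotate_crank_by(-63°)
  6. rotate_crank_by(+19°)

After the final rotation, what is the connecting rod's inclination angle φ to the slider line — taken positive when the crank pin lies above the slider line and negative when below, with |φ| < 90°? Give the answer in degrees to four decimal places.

set_geometry: r = 46 mm, L = 273 mm, e = 7 mm; θ ← 0°
rotate_crank_by(+27°): θ ← 0° +27° = 27°
rotate_crank_by(+12°): θ ← 27° +12° = 39°
rotate_crank_by(-85°): θ ← 39° -85° = -46°
rotate_crank_by(-63°): θ ← -46° -63° = -109°
rotate_crank_by(+19°): θ ← -109° +19° = -90°
crank pin P = (r cos θ, r sin θ) = (0.000000, -46.000000)
h = r sin θ − e = -46.000000 − 7 = -53.000000
sin φ = h / L = -53.000000 / 273 = -0.19413919
φ = arcsin(-0.19413919) = -11.194442°

-11.1944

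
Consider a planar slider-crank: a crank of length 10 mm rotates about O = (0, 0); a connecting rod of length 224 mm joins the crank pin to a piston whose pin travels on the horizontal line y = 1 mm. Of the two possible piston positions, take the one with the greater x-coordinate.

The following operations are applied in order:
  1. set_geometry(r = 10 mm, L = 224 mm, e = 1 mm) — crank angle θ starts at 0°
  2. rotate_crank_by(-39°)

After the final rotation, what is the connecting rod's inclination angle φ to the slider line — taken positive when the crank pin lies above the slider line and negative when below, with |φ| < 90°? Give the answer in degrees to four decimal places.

set_geometry: r = 10 mm, L = 224 mm, e = 1 mm; θ ← 0°
rotate_crank_by(-39°): θ ← 0° -39° = -39°
crank pin P = (r cos θ, r sin θ) = (7.771460, -6.293204)
h = r sin θ − e = -6.293204 − 1 = -7.293204
sin φ = h / L = -7.293204 / 224 = -0.03255895
φ = arcsin(-0.03255895) = -1.865820°

-1.8658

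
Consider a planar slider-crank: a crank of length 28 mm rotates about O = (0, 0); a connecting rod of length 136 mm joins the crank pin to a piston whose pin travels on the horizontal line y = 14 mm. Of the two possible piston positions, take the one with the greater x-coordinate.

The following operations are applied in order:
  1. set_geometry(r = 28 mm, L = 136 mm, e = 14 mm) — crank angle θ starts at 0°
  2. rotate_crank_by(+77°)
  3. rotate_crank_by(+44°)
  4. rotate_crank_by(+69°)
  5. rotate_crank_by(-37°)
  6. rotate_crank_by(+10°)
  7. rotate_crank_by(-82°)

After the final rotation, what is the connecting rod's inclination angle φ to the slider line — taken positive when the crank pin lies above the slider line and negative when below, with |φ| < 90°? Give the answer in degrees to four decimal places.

5.7626

set_geometry: r = 28 mm, L = 136 mm, e = 14 mm; θ ← 0°
rotate_crank_by(+77°): θ ← 0° +77° = 77°
rotate_crank_by(+44°): θ ← 77° +44° = 121°
rotate_crank_by(+69°): θ ← 121° +69° = 190°
rotate_crank_by(-37°): θ ← 190° -37° = 153°
rotate_crank_by(+10°): θ ← 153° +10° = 163°
rotate_crank_by(-82°): θ ← 163° -82° = 81°
crank pin P = (r cos θ, r sin θ) = (4.380165, 27.655274)
h = r sin θ − e = 27.655274 − 14 = 13.655274
sin φ = h / L = 13.655274 / 136 = 0.10040642
φ = arcsin(0.10040642) = 5.762575°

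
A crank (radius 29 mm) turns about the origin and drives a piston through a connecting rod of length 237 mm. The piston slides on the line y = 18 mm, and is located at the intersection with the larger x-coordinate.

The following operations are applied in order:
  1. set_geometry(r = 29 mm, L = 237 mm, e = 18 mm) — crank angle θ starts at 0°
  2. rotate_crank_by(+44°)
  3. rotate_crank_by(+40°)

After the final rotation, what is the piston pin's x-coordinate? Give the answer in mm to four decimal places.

set_geometry: r = 29 mm, L = 237 mm, e = 18 mm; θ ← 0°
rotate_crank_by(+44°): θ ← 0° +44° = 44°
rotate_crank_by(+40°): θ ← 44° +40° = 84°
crank pin P = (r cos θ, r sin θ) = (3.031325, 28.841135)
h = r sin θ − e = 28.841135 − 18 = 10.841135
x = r cos θ + √(L² − h²) = 3.031325 + √(56169.0 − 117.5302) = 3.031325 + 236.751916 = 239.783242

239.7832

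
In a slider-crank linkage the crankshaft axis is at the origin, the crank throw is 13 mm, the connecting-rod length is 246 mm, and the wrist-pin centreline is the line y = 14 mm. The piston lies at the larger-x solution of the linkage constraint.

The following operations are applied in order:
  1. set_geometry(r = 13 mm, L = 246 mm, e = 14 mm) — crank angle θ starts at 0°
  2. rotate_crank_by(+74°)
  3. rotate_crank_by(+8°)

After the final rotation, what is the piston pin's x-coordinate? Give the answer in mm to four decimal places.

set_geometry: r = 13 mm, L = 246 mm, e = 14 mm; θ ← 0°
rotate_crank_by(+74°): θ ← 0° +74° = 74°
rotate_crank_by(+8°): θ ← 74° +8° = 82°
crank pin P = (r cos θ, r sin θ) = (1.809250, 12.873485)
h = r sin θ − e = 12.873485 − 14 = -1.126515
x = r cos θ + √(L² − h²) = 1.809250 + √(60516.0 − 1.2690) = 1.809250 + 245.997421 = 247.806671

247.8067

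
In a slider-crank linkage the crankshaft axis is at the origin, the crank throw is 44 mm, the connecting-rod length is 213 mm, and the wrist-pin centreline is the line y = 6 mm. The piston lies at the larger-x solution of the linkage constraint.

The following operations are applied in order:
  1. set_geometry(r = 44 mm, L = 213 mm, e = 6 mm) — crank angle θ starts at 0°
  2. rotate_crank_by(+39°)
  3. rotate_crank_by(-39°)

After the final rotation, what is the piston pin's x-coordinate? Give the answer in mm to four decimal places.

256.9155

set_geometry: r = 44 mm, L = 213 mm, e = 6 mm; θ ← 0°
rotate_crank_by(+39°): θ ← 0° +39° = 39°
rotate_crank_by(-39°): θ ← 39° -39° = 0°
crank pin P = (r cos θ, r sin θ) = (44.000000, 0.000000)
h = r sin θ − e = 0.000000 − 6 = -6.000000
x = r cos θ + √(L² − h²) = 44.000000 + √(45369.0 − 36.0000) = 44.000000 + 212.915476 = 256.915476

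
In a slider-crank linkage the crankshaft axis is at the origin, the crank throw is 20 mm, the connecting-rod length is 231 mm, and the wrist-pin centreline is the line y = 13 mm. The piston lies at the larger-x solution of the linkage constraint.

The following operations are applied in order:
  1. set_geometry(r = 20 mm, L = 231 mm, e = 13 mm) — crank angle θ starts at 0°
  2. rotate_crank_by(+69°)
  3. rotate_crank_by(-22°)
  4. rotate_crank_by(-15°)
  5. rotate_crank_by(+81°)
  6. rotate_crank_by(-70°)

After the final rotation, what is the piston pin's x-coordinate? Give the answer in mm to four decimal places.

set_geometry: r = 20 mm, L = 231 mm, e = 13 mm; θ ← 0°
rotate_crank_by(+69°): θ ← 0° +69° = 69°
rotate_crank_by(-22°): θ ← 69° -22° = 47°
rotate_crank_by(-15°): θ ← 47° -15° = 32°
rotate_crank_by(+81°): θ ← 32° +81° = 113°
rotate_crank_by(-70°): θ ← 113° -70° = 43°
crank pin P = (r cos θ, r sin θ) = (14.627074, 13.639967)
h = r sin θ − e = 13.639967 − 13 = 0.639967
x = r cos θ + √(L² − h²) = 14.627074 + √(53361.0 − 0.4096) = 14.627074 + 230.999114 = 245.626188

245.6262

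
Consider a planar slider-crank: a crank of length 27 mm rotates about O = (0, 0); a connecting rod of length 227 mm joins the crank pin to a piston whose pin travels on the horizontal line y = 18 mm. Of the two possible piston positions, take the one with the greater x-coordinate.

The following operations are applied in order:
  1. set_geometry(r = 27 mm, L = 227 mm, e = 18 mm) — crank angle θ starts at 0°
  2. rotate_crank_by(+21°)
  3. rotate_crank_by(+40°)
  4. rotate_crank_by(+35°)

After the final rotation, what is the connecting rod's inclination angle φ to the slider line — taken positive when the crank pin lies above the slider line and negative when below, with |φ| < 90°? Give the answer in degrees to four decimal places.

2.2349

set_geometry: r = 27 mm, L = 227 mm, e = 18 mm; θ ← 0°
rotate_crank_by(+21°): θ ← 0° +21° = 21°
rotate_crank_by(+40°): θ ← 21° +40° = 61°
rotate_crank_by(+35°): θ ← 61° +35° = 96°
crank pin P = (r cos θ, r sin θ) = (-2.822269, 26.852091)
h = r sin θ − e = 26.852091 − 18 = 8.852091
sin φ = h / L = 8.852091 / 227 = 0.03899600
φ = arcsin(0.03899600) = 2.234873°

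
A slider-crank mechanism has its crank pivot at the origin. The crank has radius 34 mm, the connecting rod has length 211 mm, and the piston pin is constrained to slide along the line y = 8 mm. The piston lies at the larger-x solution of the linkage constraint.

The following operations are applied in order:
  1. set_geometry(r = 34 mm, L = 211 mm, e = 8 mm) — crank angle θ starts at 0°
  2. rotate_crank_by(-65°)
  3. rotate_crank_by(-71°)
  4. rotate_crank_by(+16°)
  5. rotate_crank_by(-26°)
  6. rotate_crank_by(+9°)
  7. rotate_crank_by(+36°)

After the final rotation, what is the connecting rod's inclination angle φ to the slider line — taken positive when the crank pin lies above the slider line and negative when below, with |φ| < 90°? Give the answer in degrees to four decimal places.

set_geometry: r = 34 mm, L = 211 mm, e = 8 mm; θ ← 0°
rotate_crank_by(-65°): θ ← 0° -65° = -65°
rotate_crank_by(-71°): θ ← -65° -71° = -136°
rotate_crank_by(+16°): θ ← -136° +16° = -120°
rotate_crank_by(-26°): θ ← -120° -26° = -146°
rotate_crank_by(+9°): θ ← -146° +9° = -137°
rotate_crank_by(+36°): θ ← -137° +36° = -101°
crank pin P = (r cos θ, r sin θ) = (-6.487506, -33.375324)
h = r sin θ − e = -33.375324 − 8 = -41.375324
sin φ = h / L = -41.375324 / 211 = -0.19609158
φ = arcsin(-0.19609158) = -11.308498°

-11.3085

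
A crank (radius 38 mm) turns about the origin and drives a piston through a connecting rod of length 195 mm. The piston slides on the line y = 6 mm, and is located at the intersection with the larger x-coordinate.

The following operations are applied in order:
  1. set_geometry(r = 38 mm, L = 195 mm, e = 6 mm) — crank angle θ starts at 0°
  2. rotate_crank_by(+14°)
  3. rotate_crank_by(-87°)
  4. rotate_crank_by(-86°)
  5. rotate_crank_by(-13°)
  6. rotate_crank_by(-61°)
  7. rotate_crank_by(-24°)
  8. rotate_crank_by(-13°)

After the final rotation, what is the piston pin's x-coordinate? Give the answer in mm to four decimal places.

192.3564

set_geometry: r = 38 mm, L = 195 mm, e = 6 mm; θ ← 0°
rotate_crank_by(+14°): θ ← 0° +14° = 14°
rotate_crank_by(-87°): θ ← 14° -87° = -73°
rotate_crank_by(-86°): θ ← -73° -86° = -159°
rotate_crank_by(-13°): θ ← -159° -13° = -172°
rotate_crank_by(-61°): θ ← -172° -61° = -233°
rotate_crank_by(-24°): θ ← -233° -24° = -257°
rotate_crank_by(-13°): θ ← -257° -13° = -270°
crank pin P = (r cos θ, r sin θ) = (-0.000000, 38.000000)
h = r sin θ − e = 38.000000 − 6 = 32.000000
x = r cos θ + √(L² − h²) = -0.000000 + √(38025.0 − 1024.0000) = -0.000000 + 192.356440 = 192.356440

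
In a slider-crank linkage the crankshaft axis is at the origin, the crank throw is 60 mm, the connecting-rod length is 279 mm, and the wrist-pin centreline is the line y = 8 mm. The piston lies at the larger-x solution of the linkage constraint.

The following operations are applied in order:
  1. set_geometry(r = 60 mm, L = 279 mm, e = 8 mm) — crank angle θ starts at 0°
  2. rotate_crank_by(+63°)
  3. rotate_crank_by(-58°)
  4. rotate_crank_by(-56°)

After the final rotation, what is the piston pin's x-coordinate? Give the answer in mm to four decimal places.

311.3587

set_geometry: r = 60 mm, L = 279 mm, e = 8 mm; θ ← 0°
rotate_crank_by(+63°): θ ← 0° +63° = 63°
rotate_crank_by(-58°): θ ← 63° -58° = 5°
rotate_crank_by(-56°): θ ← 5° -56° = -51°
crank pin P = (r cos θ, r sin θ) = (37.759223, -46.628758)
h = r sin θ − e = -46.628758 − 8 = -54.628758
x = r cos θ + √(L² − h²) = 37.759223 + √(77841.0 − 2984.3012) = 37.759223 + 273.599523 = 311.358746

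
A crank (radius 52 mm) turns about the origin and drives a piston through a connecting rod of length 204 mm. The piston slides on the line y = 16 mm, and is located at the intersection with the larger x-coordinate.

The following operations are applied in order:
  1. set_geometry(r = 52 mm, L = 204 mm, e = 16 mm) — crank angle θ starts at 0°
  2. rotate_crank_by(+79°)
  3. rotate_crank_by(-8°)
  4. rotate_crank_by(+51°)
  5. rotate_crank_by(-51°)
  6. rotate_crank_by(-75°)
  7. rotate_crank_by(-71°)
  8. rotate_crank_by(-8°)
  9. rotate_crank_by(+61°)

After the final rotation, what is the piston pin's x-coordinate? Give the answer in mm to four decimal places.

249.1046

set_geometry: r = 52 mm, L = 204 mm, e = 16 mm; θ ← 0°
rotate_crank_by(+79°): θ ← 0° +79° = 79°
rotate_crank_by(-8°): θ ← 79° -8° = 71°
rotate_crank_by(+51°): θ ← 71° +51° = 122°
rotate_crank_by(-51°): θ ← 122° -51° = 71°
rotate_crank_by(-75°): θ ← 71° -75° = -4°
rotate_crank_by(-71°): θ ← -4° -71° = -75°
rotate_crank_by(-8°): θ ← -75° -8° = -83°
rotate_crank_by(+61°): θ ← -83° +61° = -22°
crank pin P = (r cos θ, r sin θ) = (48.213560, -19.479543)
h = r sin θ − e = -19.479543 − 16 = -35.479543
x = r cos θ + √(L² − h²) = 48.213560 + √(41616.0 − 1258.7980) = 48.213560 + 200.891020 = 249.104581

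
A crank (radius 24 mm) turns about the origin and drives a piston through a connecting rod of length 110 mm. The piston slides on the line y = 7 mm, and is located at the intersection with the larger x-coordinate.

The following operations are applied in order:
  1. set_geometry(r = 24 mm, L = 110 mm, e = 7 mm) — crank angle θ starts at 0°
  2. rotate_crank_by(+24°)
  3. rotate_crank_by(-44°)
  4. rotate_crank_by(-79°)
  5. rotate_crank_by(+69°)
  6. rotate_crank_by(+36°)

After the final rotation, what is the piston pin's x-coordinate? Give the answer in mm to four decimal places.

133.7768

set_geometry: r = 24 mm, L = 110 mm, e = 7 mm; θ ← 0°
rotate_crank_by(+24°): θ ← 0° +24° = 24°
rotate_crank_by(-44°): θ ← 24° -44° = -20°
rotate_crank_by(-79°): θ ← -20° -79° = -99°
rotate_crank_by(+69°): θ ← -99° +69° = -30°
rotate_crank_by(+36°): θ ← -30° +36° = 6°
crank pin P = (r cos θ, r sin θ) = (23.868525, 2.508683)
h = r sin θ − e = 2.508683 − 7 = -4.491317
x = r cos θ + √(L² − h²) = 23.868525 + √(12100.0 − 20.1719) = 23.868525 + 109.908271 = 133.776797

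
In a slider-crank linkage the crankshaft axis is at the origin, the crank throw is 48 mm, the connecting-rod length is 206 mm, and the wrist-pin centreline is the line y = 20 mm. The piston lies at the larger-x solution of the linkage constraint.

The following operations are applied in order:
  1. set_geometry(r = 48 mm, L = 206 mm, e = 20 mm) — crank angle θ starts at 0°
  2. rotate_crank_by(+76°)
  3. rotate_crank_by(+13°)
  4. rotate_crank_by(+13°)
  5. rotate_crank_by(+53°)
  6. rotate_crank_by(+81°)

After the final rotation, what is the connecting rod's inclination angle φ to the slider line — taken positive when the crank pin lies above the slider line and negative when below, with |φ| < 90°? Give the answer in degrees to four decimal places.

-16.8736

set_geometry: r = 48 mm, L = 206 mm, e = 20 mm; θ ← 0°
rotate_crank_by(+76°): θ ← 0° +76° = 76°
rotate_crank_by(+13°): θ ← 76° +13° = 89°
rotate_crank_by(+13°): θ ← 89° +13° = 102°
rotate_crank_by(+53°): θ ← 102° +53° = 155°
rotate_crank_by(+81°): θ ← 155° +81° = 236°
crank pin P = (r cos θ, r sin θ) = (-26.841259, -39.793803)
h = r sin θ − e = -39.793803 − 20 = -59.793803
sin φ = h / L = -59.793803 / 206 = -0.29026118
φ = arcsin(-0.29026118) = -16.873593°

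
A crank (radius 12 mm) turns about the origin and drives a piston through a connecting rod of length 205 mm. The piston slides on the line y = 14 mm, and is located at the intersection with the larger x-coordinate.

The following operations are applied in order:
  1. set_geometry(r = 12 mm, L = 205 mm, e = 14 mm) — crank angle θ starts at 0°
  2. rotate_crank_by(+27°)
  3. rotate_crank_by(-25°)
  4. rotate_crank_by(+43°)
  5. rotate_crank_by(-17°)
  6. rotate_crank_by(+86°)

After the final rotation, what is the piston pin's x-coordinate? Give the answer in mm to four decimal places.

200.0967

set_geometry: r = 12 mm, L = 205 mm, e = 14 mm; θ ← 0°
rotate_crank_by(+27°): θ ← 0° +27° = 27°
rotate_crank_by(-25°): θ ← 27° -25° = 2°
rotate_crank_by(+43°): θ ← 2° +43° = 45°
rotate_crank_by(-17°): θ ← 45° -17° = 28°
rotate_crank_by(+86°): θ ← 28° +86° = 114°
crank pin P = (r cos θ, r sin θ) = (-4.880840, 10.962545)
h = r sin θ − e = 10.962545 − 14 = -3.037455
x = r cos θ + √(L² − h²) = -4.880840 + √(42025.0 − 9.2261) = -4.880840 + 204.977496 = 200.096656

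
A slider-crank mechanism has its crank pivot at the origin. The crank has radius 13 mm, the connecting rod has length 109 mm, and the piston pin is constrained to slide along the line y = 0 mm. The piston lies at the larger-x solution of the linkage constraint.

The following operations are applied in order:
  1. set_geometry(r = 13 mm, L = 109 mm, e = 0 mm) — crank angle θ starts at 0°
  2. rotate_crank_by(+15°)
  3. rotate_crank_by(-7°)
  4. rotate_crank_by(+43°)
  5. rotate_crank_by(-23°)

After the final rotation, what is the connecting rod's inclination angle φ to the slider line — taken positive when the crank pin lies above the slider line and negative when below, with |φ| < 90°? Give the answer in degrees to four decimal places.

3.2098

set_geometry: r = 13 mm, L = 109 mm, e = 0 mm; θ ← 0°
rotate_crank_by(+15°): θ ← 0° +15° = 15°
rotate_crank_by(-7°): θ ← 15° -7° = 8°
rotate_crank_by(+43°): θ ← 8° +43° = 51°
rotate_crank_by(-23°): θ ← 51° -23° = 28°
crank pin P = (r cos θ, r sin θ) = (11.478319, 6.103130)
h = r sin θ − e = 6.103130 − 0 = 6.103130
sin φ = h / L = 6.103130 / 109 = 0.05599202
φ = arcsin(0.05599202) = 3.209785°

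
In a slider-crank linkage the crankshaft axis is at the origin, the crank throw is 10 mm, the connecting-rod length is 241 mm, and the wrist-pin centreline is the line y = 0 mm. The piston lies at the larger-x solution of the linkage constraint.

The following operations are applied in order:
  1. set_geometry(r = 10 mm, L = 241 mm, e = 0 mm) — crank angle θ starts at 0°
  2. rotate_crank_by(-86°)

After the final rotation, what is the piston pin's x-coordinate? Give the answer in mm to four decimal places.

set_geometry: r = 10 mm, L = 241 mm, e = 0 mm; θ ← 0°
rotate_crank_by(-86°): θ ← 0° -86° = -86°
crank pin P = (r cos θ, r sin θ) = (0.697565, -9.975641)
h = r sin θ − e = -9.975641 − 0 = -9.975641
x = r cos θ + √(L² − h²) = 0.697565 + √(58081.0 − 99.5134) = 0.697565 + 240.793452 = 241.491017

241.4910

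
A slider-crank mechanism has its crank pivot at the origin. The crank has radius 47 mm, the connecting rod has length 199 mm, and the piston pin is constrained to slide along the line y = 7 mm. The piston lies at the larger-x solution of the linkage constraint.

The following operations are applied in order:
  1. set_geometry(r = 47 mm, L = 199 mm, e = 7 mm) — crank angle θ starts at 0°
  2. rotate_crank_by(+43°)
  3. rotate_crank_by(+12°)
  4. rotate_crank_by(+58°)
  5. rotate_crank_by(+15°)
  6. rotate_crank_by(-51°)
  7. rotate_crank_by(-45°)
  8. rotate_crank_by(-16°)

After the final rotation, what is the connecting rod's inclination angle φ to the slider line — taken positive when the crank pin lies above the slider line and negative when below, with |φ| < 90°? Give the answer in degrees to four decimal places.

1.7148

set_geometry: r = 47 mm, L = 199 mm, e = 7 mm; θ ← 0°
rotate_crank_by(+43°): θ ← 0° +43° = 43°
rotate_crank_by(+12°): θ ← 43° +12° = 55°
rotate_crank_by(+58°): θ ← 55° +58° = 113°
rotate_crank_by(+15°): θ ← 113° +15° = 128°
rotate_crank_by(-51°): θ ← 128° -51° = 77°
rotate_crank_by(-45°): θ ← 77° -45° = 32°
rotate_crank_by(-16°): θ ← 32° -16° = 16°
crank pin P = (r cos θ, r sin θ) = (45.179300, 12.954956)
h = r sin θ − e = 12.954956 − 7 = 5.954956
sin φ = h / L = 5.954956 / 199 = 0.02992440
φ = arcsin(0.02992440) = 1.714798°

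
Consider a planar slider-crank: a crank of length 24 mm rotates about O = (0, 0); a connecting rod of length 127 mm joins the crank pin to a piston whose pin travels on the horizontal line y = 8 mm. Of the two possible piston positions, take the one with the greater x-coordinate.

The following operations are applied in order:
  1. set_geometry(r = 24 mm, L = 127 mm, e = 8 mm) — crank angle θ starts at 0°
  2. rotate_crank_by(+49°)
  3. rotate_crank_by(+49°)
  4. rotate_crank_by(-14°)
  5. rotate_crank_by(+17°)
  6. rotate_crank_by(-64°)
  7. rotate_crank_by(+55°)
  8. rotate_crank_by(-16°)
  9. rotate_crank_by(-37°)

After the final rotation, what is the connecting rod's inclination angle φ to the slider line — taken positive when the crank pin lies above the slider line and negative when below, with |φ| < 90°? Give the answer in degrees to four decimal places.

set_geometry: r = 24 mm, L = 127 mm, e = 8 mm; θ ← 0°
rotate_crank_by(+49°): θ ← 0° +49° = 49°
rotate_crank_by(+49°): θ ← 49° +49° = 98°
rotate_crank_by(-14°): θ ← 98° -14° = 84°
rotate_crank_by(+17°): θ ← 84° +17° = 101°
rotate_crank_by(-64°): θ ← 101° -64° = 37°
rotate_crank_by(+55°): θ ← 37° +55° = 92°
rotate_crank_by(-16°): θ ← 92° -16° = 76°
rotate_crank_by(-37°): θ ← 76° -37° = 39°
crank pin P = (r cos θ, r sin θ) = (18.651503, 15.103689)
h = r sin θ − e = 15.103689 − 8 = 7.103689
sin φ = h / L = 7.103689 / 127 = 0.05593456
φ = arcsin(0.05593456) = 3.206488°

3.2065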